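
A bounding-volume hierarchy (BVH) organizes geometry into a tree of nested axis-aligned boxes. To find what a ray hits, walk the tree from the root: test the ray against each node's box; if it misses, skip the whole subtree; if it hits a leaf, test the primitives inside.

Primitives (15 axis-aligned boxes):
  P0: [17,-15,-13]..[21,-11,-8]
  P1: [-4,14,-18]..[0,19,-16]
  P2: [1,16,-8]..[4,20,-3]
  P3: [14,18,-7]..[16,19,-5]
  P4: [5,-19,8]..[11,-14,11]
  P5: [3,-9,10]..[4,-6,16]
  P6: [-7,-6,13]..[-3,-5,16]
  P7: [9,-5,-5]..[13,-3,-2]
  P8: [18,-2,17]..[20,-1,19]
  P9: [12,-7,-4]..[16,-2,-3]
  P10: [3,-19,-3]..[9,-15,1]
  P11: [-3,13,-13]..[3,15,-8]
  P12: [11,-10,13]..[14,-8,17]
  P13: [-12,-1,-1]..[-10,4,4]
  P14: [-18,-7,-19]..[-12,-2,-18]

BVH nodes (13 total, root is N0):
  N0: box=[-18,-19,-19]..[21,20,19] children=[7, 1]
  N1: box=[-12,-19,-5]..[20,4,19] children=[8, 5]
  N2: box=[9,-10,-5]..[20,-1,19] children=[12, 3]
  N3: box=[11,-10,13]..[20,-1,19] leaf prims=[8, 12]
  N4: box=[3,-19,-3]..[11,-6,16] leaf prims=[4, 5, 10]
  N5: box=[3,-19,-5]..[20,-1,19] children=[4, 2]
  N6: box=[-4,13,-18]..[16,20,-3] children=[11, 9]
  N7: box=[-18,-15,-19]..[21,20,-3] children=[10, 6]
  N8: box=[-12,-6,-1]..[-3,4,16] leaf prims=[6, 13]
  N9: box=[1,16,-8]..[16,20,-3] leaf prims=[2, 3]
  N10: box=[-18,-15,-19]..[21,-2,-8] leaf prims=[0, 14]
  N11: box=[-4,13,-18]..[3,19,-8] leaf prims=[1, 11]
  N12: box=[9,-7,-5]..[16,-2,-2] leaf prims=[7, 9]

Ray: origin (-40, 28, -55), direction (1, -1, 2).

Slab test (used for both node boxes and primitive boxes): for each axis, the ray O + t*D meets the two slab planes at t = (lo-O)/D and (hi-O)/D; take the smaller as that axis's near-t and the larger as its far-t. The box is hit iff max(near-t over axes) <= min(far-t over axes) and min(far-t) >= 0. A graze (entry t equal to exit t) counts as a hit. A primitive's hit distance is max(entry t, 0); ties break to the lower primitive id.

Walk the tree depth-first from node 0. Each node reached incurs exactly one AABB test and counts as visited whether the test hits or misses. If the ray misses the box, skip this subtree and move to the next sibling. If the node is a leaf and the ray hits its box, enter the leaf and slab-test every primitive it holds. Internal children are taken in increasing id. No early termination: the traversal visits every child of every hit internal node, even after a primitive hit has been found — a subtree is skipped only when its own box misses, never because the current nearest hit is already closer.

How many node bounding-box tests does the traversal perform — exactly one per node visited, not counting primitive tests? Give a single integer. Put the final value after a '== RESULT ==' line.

Trace the traversal:
N0 x:[22,61] y:[8,47] z:[18,37] -> hit [22,37], descend [1, 7]
  N1 x:[28,60] y:[24,47] z:[25,37] -> hit [28,37], descend [5, 8]
    N5 x:[43,60] y:[29,47] z:[25,37] -> miss, prune
    N8 x:[28,37] y:[24,34] z:[27,71/2] -> hit [28,34] leaf, test {P6@t=34, P13@t=28}
  N7 x:[22,61] y:[8,43] z:[18,26] -> hit [22,26], descend [6, 10]
    N6 x:[36,56] y:[8,15] z:[37/2,26] -> miss, prune
    N10 x:[22,61] y:[30,43] z:[18,47/2] -> miss, prune

Summary -> nodes [0, 1, 5, 8, 7, 6, 10]; box-tests=7; leaf-entries=1; first=P13

== RESULT ==
7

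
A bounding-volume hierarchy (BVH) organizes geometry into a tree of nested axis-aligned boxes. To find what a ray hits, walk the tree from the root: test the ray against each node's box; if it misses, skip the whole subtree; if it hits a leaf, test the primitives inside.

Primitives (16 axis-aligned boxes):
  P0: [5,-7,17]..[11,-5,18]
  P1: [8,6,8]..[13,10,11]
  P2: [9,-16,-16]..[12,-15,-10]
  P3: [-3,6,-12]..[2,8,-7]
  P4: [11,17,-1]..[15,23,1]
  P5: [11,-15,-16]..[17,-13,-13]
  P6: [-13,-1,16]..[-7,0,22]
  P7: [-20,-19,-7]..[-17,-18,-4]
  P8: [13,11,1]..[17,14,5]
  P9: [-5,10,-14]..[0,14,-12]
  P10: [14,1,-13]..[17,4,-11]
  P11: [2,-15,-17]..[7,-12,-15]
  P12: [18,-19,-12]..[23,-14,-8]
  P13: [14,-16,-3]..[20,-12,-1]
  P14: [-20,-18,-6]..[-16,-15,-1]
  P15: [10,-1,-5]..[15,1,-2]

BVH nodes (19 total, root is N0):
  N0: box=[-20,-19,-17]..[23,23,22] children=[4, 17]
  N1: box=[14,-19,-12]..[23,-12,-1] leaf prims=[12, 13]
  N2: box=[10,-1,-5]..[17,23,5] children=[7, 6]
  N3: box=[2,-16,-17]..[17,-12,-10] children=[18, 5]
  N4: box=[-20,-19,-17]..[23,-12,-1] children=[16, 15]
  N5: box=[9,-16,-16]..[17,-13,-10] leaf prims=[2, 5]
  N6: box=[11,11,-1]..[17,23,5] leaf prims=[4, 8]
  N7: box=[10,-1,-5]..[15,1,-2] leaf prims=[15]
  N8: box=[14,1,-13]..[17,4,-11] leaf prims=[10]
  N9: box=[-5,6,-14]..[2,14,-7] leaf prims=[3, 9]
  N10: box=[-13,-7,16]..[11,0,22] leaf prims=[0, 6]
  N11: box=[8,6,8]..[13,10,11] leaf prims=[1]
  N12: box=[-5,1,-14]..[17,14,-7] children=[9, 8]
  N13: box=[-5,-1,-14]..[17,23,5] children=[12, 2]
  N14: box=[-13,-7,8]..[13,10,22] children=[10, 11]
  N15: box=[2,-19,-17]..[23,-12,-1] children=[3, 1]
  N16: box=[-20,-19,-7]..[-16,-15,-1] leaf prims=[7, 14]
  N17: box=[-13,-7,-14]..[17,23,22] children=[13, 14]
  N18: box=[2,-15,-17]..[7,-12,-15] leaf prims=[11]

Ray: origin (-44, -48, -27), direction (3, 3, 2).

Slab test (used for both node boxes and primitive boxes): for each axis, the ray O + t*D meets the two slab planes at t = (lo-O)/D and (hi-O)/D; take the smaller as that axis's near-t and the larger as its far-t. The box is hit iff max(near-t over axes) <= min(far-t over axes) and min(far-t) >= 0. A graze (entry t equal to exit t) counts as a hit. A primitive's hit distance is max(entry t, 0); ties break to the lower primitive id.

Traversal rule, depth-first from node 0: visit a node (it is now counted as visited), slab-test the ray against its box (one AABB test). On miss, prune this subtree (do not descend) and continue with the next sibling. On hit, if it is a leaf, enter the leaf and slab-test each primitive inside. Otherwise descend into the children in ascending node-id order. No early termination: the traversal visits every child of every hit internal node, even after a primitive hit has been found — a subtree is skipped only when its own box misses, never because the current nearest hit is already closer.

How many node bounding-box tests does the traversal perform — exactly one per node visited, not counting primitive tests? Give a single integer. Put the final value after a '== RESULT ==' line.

Trace the traversal:
N0 x:[8,67/3] y:[29/3,71/3] z:[5,49/2] -> hit [29/3,67/3], descend [4, 17]
  N4 x:[8,67/3] y:[29/3,12] z:[5,13] -> hit [29/3,12], descend [15, 16]
    N15 x:[46/3,67/3] y:[29/3,12] z:[5,13] -> miss, prune
    N16 x:[8,28/3] y:[29/3,11] z:[10,13] -> miss, prune
  N17 x:[31/3,61/3] y:[41/3,71/3] z:[13/2,49/2] -> hit [41/3,61/3], descend [13, 14]
    N13 x:[13,61/3] y:[47/3,71/3] z:[13/2,16] -> hit [47/3,16], descend [2, 12]
      N2 x:[18,61/3] y:[47/3,71/3] z:[11,16] -> miss, prune
      N12 x:[13,61/3] y:[49/3,62/3] z:[13/2,10] -> miss, prune
    N14 x:[31/3,19] y:[41/3,58/3] z:[35/2,49/2] -> hit [35/2,19], descend [10, 11]
      N10 x:[31/3,55/3] y:[41/3,16] z:[43/2,49/2] -> miss, prune
      N11 x:[52/3,19] y:[18,58/3] z:[35/2,19] -> hit [18,19] leaf, test {P1@t=18}

11 AABB tests over nodes [0, 4, 15, 16, 17, 13, 2, 12, 14, 10, 11]; 1 leaf entered; closest P1.

== RESULT ==
11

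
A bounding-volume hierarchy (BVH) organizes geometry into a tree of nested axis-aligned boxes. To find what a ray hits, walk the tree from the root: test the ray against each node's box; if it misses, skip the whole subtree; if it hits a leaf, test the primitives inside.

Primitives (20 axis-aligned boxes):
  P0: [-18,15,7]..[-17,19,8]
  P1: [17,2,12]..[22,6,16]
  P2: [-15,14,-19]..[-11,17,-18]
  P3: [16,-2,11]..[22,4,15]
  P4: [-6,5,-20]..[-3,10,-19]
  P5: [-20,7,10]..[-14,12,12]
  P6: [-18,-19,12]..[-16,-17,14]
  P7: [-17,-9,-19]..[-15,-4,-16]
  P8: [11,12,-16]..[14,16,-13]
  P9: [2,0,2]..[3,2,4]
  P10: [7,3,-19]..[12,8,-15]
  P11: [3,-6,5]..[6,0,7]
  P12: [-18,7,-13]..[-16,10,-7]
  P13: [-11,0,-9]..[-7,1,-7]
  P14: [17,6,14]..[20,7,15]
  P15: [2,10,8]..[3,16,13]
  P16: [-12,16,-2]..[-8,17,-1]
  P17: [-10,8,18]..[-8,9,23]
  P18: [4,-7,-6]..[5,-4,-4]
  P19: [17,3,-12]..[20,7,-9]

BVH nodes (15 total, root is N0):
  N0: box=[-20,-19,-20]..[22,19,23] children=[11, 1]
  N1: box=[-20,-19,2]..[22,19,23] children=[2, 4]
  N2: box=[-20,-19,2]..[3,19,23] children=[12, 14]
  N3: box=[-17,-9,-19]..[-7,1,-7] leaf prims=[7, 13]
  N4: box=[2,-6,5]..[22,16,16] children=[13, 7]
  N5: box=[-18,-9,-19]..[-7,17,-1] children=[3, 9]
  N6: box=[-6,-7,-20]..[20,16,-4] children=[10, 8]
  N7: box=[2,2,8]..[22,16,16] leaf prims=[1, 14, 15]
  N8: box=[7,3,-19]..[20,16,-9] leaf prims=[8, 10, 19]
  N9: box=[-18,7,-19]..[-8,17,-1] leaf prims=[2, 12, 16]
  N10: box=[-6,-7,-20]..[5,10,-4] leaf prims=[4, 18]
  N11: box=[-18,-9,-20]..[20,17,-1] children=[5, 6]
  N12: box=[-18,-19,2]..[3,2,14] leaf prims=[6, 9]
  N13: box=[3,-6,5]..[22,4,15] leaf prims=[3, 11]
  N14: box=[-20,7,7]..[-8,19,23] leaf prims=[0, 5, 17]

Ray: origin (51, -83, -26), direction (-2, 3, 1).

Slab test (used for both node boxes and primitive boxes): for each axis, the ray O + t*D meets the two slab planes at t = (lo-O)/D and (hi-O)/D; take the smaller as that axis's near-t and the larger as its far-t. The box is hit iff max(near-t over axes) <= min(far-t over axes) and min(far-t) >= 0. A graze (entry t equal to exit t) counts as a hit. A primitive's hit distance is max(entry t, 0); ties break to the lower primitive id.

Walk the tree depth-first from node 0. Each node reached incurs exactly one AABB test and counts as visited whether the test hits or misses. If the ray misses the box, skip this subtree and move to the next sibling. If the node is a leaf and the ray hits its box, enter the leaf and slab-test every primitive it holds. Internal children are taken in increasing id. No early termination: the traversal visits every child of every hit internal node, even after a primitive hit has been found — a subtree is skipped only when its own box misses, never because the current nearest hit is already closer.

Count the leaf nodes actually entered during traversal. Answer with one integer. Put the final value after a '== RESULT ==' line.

Walk:
N0 x:[29/2,71/2] y:[64/3,34] z:[6,49] -> hit [64/3,34], descend [1, 11]
  N1 x:[29/2,71/2] y:[64/3,34] z:[28,49] -> hit [28,34], descend [2, 4]
    N2 x:[24,71/2] y:[64/3,34] z:[28,49] -> hit [28,34], descend [12, 14]
      N12 x:[24,69/2] y:[64/3,85/3] z:[28,40] -> hit [28,85/3] leaf, test {P6(miss), P9(miss)}
      N14 x:[59/2,71/2] y:[30,34] z:[33,49] -> hit [33,34] leaf, test {P0@t=34, P5(miss), P17(miss)}
    N4 x:[29/2,49/2] y:[77/3,33] z:[31,42] -> miss, prune
  N11 x:[31/2,69/2] y:[74/3,100/3] z:[6,25] -> hit [74/3,25], descend [5, 6]
    N5 x:[29,69/2] y:[74/3,100/3] z:[7,25] -> miss, prune
    N6 x:[31/2,57/2] y:[76/3,33] z:[6,22] -> miss, prune

Summary -> nodes [0, 1, 2, 12, 14, 4, 11, 5, 6]; box-tests=9; leaf-entries=2; first=P0

== RESULT ==
2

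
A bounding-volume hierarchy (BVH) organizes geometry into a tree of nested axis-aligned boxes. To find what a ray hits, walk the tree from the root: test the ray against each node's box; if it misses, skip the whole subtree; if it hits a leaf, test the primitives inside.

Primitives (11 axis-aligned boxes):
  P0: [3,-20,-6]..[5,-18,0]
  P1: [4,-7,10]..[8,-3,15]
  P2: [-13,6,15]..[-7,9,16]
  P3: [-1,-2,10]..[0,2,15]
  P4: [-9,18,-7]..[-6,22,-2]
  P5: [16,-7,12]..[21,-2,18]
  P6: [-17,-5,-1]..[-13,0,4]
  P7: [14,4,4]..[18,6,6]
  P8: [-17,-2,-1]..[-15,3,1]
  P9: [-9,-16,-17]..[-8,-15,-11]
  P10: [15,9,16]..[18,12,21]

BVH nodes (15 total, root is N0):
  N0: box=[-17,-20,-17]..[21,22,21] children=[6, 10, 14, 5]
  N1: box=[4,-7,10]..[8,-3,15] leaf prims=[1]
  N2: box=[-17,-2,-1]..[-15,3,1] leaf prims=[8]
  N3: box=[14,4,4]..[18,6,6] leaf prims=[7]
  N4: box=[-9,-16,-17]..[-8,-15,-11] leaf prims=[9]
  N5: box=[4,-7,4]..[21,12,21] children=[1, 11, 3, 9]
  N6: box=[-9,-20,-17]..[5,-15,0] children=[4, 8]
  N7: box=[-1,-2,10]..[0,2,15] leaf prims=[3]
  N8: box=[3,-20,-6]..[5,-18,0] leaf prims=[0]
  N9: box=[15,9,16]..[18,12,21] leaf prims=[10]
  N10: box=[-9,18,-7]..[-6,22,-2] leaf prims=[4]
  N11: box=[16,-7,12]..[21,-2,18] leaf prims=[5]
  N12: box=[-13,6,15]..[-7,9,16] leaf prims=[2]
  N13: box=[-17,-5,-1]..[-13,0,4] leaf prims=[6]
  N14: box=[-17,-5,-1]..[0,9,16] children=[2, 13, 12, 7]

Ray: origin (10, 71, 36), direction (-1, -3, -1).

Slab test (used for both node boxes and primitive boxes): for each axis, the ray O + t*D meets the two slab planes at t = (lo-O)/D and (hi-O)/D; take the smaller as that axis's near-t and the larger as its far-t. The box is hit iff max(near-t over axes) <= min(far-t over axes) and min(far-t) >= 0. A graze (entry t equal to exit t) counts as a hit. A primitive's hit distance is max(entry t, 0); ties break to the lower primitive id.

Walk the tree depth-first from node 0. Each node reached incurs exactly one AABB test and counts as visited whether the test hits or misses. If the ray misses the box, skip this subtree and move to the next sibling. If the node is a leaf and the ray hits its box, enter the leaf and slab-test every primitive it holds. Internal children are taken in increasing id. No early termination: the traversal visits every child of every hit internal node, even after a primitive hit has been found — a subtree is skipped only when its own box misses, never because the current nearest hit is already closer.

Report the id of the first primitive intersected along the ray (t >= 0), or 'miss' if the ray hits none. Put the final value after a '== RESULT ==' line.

Trace the traversal:
N0 x:[-11,27] y:[49/3,91/3] z:[15,53] -> hit [49/3,27], descend [5, 6, 10, 14]
  N5 x:[-11,6] y:[59/3,26] z:[15,32] -> miss, prune
  N6 x:[5,19] y:[86/3,91/3] z:[36,53] -> miss, prune
  N10 x:[16,19] y:[49/3,53/3] z:[38,43] -> miss, prune
  N14 x:[10,27] y:[62/3,76/3] z:[20,37] -> hit [62/3,76/3], descend [2, 7, 12, 13]
    N2 x:[25,27] y:[68/3,73/3] z:[35,37] -> miss, prune
    N7 x:[10,11] y:[23,73/3] z:[21,26] -> miss, prune
    N12 x:[17,23] y:[62/3,65/3] z:[20,21] -> hit [62/3,21] leaf, test {P2@t=62/3}
    N13 x:[23,27] y:[71/3,76/3] z:[32,37] -> miss, prune

Summary -> nodes [0, 5, 6, 10, 14, 2, 7, 12, 13]; box-tests=9; leaf-entries=1; first=P2

== RESULT ==
2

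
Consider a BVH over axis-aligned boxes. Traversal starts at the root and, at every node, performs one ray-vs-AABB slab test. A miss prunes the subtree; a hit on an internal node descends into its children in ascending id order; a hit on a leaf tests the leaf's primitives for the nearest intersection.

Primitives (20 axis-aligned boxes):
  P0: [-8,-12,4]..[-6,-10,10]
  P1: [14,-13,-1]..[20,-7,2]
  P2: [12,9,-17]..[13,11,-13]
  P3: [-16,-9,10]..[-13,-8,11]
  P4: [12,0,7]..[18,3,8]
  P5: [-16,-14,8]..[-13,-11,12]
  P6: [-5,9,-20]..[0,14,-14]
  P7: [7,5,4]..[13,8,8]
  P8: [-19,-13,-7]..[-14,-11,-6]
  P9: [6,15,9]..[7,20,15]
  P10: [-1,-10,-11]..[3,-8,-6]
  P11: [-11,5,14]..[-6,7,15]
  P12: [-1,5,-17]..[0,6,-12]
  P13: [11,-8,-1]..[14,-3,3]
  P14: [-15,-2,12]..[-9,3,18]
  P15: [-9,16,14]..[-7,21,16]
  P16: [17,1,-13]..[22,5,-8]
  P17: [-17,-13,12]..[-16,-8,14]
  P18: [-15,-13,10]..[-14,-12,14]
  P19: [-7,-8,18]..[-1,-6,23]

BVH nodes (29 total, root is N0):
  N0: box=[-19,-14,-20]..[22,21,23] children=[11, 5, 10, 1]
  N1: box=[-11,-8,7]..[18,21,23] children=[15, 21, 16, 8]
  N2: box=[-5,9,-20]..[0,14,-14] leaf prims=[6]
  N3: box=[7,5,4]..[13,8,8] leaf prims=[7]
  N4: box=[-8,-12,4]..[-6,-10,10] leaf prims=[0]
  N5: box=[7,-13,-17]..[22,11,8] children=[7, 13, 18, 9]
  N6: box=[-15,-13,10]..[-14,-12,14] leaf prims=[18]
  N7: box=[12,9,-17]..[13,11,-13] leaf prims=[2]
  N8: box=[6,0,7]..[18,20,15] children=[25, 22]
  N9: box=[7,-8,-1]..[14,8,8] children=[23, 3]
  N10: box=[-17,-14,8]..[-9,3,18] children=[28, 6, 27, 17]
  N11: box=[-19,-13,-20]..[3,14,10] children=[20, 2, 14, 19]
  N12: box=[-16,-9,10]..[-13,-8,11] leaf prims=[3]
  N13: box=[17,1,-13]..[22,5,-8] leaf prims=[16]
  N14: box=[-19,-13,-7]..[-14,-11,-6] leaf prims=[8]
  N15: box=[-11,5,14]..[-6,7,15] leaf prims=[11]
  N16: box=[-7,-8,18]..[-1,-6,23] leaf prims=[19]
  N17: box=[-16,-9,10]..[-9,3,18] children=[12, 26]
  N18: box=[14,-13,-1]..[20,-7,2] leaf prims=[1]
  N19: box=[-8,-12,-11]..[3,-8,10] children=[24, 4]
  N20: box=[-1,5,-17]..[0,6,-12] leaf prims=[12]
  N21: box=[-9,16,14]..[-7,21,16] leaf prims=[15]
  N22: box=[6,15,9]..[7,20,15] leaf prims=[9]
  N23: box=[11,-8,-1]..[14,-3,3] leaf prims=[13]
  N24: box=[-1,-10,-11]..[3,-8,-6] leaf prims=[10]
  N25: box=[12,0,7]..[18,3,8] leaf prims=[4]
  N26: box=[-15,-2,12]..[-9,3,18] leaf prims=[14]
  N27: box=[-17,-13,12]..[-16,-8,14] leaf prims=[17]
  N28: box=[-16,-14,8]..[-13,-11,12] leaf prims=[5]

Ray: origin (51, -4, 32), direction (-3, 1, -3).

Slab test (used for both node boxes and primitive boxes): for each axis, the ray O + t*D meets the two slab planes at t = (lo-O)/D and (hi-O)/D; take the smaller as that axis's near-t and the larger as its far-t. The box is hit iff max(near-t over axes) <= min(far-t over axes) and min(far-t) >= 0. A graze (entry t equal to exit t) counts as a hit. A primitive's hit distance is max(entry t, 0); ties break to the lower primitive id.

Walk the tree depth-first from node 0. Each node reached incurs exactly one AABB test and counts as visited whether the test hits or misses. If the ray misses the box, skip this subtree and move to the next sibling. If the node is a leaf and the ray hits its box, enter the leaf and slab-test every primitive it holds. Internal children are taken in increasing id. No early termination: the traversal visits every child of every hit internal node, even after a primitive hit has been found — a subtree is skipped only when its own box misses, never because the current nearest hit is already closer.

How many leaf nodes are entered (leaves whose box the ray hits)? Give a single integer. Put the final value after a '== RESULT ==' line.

Trace the traversal:
N0 x:[29/3,70/3] y:[-10,25] z:[3,52/3] -> hit [29/3,52/3], descend [1, 5, 10, 11]
  N1 x:[11,62/3] y:[-4,25] z:[3,25/3] -> miss, prune
  N5 x:[29/3,44/3] y:[-9,15] z:[8,49/3] -> hit [29/3,44/3], descend [7, 9, 13, 18]
    N7 x:[38/3,13] y:[13,15] z:[15,49/3] -> miss, prune
    N9 x:[37/3,44/3] y:[-4,12] z:[8,11] -> miss, prune
    N13 x:[29/3,34/3] y:[5,9] z:[40/3,15] -> miss, prune
    N18 x:[31/3,37/3] y:[-9,-3] z:[10,11] -> miss, prune
  N10 x:[20,68/3] y:[-10,7] z:[14/3,8] -> miss, prune
  N11 x:[16,70/3] y:[-9,18] z:[22/3,52/3] -> hit [16,52/3], descend [2, 14, 19, 20]
    N2 x:[17,56/3] y:[13,18] z:[46/3,52/3] -> hit [17,52/3] leaf, test {P6@t=17}
    N14 x:[65/3,70/3] y:[-9,-7] z:[38/3,13] -> miss, prune
    N19 x:[16,59/3] y:[-8,-4] z:[22/3,43/3] -> miss, prune
    N20 x:[17,52/3] y:[9,10] z:[44/3,49/3] -> miss, prune

Summary -> nodes [0, 1, 5, 7, 9, 13, 18, 10, 11, 2, 14, 19, 20]; box-tests=13; leaf-entries=1; first=P6

== RESULT ==
1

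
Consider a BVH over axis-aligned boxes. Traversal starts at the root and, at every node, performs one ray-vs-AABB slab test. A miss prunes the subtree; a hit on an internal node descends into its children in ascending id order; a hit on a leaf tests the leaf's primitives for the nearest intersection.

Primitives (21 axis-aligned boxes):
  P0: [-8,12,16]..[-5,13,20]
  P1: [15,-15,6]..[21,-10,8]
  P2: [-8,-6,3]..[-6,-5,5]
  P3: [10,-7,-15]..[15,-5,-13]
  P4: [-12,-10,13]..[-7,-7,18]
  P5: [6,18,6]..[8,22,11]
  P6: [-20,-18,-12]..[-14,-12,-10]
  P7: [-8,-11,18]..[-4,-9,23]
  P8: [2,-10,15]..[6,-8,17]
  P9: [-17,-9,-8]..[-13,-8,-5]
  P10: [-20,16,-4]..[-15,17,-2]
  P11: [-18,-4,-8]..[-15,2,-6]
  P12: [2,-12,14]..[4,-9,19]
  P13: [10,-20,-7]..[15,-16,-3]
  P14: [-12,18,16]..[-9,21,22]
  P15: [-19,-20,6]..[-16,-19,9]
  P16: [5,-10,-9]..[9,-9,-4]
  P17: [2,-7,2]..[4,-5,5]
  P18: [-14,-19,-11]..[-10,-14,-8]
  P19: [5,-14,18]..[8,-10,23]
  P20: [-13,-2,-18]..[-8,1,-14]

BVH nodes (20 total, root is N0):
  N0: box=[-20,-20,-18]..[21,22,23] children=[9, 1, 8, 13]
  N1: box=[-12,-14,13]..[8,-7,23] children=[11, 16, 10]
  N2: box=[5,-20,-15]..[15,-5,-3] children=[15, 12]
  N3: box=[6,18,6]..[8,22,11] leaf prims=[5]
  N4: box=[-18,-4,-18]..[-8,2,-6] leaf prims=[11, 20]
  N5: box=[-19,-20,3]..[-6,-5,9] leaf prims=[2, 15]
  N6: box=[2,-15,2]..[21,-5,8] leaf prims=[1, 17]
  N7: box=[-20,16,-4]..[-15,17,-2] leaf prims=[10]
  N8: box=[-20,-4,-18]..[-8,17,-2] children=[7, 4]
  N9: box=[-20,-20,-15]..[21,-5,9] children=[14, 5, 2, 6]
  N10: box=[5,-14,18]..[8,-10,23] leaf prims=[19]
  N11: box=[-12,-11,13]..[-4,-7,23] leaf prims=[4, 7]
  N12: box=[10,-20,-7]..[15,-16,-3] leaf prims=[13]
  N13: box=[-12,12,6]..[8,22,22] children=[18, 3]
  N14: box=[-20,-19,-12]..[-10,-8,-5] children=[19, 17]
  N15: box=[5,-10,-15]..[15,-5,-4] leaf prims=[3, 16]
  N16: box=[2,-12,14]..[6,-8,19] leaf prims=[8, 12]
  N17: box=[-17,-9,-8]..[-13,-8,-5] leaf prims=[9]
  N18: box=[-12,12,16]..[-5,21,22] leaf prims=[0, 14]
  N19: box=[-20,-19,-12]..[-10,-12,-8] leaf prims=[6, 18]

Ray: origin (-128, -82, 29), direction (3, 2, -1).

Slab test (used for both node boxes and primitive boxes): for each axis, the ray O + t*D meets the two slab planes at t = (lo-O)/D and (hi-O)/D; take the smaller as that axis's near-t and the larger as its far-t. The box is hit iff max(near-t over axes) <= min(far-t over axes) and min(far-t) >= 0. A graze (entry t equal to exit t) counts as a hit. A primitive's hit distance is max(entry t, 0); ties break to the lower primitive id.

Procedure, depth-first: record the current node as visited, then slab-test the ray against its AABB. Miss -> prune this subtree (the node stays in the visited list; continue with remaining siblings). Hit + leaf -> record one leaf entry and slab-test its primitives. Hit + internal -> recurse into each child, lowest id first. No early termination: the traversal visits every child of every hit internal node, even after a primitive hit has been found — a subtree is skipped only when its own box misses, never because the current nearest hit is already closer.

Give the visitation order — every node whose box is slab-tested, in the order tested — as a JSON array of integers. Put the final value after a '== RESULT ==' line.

Trace the traversal:
N0 x:[36,149/3] y:[31,52] z:[6,47] -> hit [36,47], descend [1, 8, 9, 13]
  N1 x:[116/3,136/3] y:[34,75/2] z:[6,16] -> miss, prune
  N8 x:[36,40] y:[39,99/2] z:[31,47] -> hit [39,40], descend [4, 7]
    N4 x:[110/3,40] y:[39,42] z:[35,47] -> hit [39,40] leaf, test {P11(miss), P20(miss)}
    N7 x:[36,113/3] y:[49,99/2] z:[31,33] -> miss, prune
  N9 x:[36,149/3] y:[31,77/2] z:[20,44] -> hit [36,77/2], descend [2, 5, 6, 14]
    N2 x:[133/3,143/3] y:[31,77/2] z:[32,44] -> miss, prune
    N5 x:[109/3,122/3] y:[31,77/2] z:[20,26] -> miss, prune
    N6 x:[130/3,149/3] y:[67/2,77/2] z:[21,27] -> miss, prune
    N14 x:[36,118/3] y:[63/2,37] z:[34,41] -> hit [36,37], descend [17, 19]
      N17 x:[37,115/3] y:[73/2,37] z:[34,37] -> hit [37,37] leaf, test {P9@t=37}
      N19 x:[36,118/3] y:[63/2,35] z:[37,41] -> miss, prune
  N13 x:[116/3,136/3] y:[47,52] z:[7,23] -> miss, prune

Summary -> nodes [0, 1, 8, 4, 7, 9, 2, 5, 6, 14, 17, 19, 13]; box-tests=13; leaf-entries=2; first=P9

== RESULT ==
[0, 1, 8, 4, 7, 9, 2, 5, 6, 14, 17, 19, 13]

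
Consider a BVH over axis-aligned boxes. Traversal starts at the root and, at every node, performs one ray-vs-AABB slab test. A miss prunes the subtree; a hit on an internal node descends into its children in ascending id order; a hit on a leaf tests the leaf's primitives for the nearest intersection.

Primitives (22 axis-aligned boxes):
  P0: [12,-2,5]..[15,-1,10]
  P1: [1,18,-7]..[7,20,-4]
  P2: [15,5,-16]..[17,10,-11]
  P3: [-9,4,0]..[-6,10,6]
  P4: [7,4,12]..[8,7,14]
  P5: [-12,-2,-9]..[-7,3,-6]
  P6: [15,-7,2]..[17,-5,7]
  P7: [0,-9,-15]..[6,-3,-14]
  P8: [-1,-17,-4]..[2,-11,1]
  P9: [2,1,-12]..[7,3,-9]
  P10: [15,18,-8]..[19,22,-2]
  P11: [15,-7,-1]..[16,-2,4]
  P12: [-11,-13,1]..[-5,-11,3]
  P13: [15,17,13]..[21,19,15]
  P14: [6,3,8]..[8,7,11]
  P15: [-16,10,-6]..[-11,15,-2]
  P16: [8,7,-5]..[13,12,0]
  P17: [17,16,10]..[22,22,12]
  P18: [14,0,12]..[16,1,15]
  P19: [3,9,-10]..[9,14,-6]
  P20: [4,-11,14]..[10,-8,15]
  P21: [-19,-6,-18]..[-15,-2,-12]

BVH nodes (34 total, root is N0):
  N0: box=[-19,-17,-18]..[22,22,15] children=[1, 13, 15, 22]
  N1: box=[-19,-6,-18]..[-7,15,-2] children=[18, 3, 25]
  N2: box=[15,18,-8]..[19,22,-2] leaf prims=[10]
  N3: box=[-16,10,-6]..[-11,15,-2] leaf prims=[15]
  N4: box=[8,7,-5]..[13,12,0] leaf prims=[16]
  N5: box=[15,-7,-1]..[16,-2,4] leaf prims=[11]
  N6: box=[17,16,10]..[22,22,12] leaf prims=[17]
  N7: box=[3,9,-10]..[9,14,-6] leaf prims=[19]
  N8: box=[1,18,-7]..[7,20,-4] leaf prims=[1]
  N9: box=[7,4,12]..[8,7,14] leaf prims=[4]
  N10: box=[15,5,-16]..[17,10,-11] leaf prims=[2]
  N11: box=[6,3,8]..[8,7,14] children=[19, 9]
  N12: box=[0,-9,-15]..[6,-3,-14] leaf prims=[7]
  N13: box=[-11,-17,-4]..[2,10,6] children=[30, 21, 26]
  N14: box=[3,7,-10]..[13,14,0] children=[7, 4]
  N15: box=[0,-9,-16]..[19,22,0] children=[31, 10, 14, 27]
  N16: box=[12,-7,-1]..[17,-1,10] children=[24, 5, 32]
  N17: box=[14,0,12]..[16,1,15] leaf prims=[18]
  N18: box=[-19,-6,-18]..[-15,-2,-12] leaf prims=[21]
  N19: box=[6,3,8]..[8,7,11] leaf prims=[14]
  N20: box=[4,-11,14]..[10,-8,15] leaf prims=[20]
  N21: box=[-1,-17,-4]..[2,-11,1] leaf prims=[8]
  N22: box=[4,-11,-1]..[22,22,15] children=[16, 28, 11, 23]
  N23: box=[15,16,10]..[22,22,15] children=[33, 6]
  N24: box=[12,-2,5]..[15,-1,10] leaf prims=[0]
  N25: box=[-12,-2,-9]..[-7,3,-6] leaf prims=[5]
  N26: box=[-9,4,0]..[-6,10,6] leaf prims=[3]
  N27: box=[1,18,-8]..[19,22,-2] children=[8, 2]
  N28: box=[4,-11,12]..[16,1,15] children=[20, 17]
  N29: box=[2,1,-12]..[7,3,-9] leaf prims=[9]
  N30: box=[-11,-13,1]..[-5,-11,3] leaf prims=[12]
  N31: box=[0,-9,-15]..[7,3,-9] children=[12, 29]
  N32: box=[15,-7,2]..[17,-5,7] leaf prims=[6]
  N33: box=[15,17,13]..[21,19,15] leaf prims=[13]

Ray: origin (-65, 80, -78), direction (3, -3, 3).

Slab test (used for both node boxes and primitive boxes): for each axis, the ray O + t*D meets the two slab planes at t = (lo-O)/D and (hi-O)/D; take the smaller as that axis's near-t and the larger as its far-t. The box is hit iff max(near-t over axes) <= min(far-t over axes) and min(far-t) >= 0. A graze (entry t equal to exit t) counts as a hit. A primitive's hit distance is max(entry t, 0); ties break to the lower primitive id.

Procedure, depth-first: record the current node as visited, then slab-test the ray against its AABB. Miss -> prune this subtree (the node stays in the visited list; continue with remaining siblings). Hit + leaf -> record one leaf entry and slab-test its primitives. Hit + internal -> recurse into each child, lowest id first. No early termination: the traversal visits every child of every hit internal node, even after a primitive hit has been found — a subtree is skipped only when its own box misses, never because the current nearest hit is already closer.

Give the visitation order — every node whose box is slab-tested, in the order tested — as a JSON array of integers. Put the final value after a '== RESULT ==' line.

Walk:
N0 x:[46/3,29] y:[58/3,97/3] z:[20,31] -> hit [20,29], descend [1, 13, 15, 22]
  N1 x:[46/3,58/3] y:[65/3,86/3] z:[20,76/3] -> miss, prune
  N13 x:[18,67/3] y:[70/3,97/3] z:[74/3,28] -> miss, prune
  N15 x:[65/3,28] y:[58/3,89/3] z:[62/3,26] -> hit [65/3,26], descend [10, 14, 27, 31]
    N10 x:[80/3,82/3] y:[70/3,25] z:[62/3,67/3] -> miss, prune
    N14 x:[68/3,26] y:[22,73/3] z:[68/3,26] -> hit [68/3,73/3], descend [4, 7]
      N4 x:[73/3,26] y:[68/3,73/3] z:[73/3,26] -> hit [73/3,73/3] leaf, test {P16@t=73/3}
      N7 x:[68/3,74/3] y:[22,71/3] z:[68/3,24] -> hit [68/3,71/3] leaf, test {P19@t=68/3}
    N27 x:[22,28] y:[58/3,62/3] z:[70/3,76/3] -> miss, prune
    N31 x:[65/3,24] y:[77/3,89/3] z:[21,23] -> miss, prune
  N22 x:[23,29] y:[58/3,91/3] z:[77/3,31] -> hit [77/3,29], descend [11, 16, 23, 28]
    N11 x:[71/3,73/3] y:[73/3,77/3] z:[86/3,92/3] -> miss, prune
    N16 x:[77/3,82/3] y:[27,29] z:[77/3,88/3] -> hit [27,82/3], descend [5, 24, 32]
      N5 x:[80/3,27] y:[82/3,29] z:[77/3,82/3] -> miss, prune
      N24 x:[77/3,80/3] y:[27,82/3] z:[83/3,88/3] -> miss, prune
      N32 x:[80/3,82/3] y:[85/3,29] z:[80/3,85/3] -> miss, prune
    N23 x:[80/3,29] y:[58/3,64/3] z:[88/3,31] -> miss, prune
    N28 x:[23,27] y:[79/3,91/3] z:[30,31] -> miss, prune

Summary -> nodes [0, 1, 13, 15, 10, 14, 4, 7, 27, 31, 22, 11, 16, 5, 24, 32, 23, 28]; box-tests=18; leaf-entries=2; first=P19

== RESULT ==
[0, 1, 13, 15, 10, 14, 4, 7, 27, 31, 22, 11, 16, 5, 24, 32, 23, 28]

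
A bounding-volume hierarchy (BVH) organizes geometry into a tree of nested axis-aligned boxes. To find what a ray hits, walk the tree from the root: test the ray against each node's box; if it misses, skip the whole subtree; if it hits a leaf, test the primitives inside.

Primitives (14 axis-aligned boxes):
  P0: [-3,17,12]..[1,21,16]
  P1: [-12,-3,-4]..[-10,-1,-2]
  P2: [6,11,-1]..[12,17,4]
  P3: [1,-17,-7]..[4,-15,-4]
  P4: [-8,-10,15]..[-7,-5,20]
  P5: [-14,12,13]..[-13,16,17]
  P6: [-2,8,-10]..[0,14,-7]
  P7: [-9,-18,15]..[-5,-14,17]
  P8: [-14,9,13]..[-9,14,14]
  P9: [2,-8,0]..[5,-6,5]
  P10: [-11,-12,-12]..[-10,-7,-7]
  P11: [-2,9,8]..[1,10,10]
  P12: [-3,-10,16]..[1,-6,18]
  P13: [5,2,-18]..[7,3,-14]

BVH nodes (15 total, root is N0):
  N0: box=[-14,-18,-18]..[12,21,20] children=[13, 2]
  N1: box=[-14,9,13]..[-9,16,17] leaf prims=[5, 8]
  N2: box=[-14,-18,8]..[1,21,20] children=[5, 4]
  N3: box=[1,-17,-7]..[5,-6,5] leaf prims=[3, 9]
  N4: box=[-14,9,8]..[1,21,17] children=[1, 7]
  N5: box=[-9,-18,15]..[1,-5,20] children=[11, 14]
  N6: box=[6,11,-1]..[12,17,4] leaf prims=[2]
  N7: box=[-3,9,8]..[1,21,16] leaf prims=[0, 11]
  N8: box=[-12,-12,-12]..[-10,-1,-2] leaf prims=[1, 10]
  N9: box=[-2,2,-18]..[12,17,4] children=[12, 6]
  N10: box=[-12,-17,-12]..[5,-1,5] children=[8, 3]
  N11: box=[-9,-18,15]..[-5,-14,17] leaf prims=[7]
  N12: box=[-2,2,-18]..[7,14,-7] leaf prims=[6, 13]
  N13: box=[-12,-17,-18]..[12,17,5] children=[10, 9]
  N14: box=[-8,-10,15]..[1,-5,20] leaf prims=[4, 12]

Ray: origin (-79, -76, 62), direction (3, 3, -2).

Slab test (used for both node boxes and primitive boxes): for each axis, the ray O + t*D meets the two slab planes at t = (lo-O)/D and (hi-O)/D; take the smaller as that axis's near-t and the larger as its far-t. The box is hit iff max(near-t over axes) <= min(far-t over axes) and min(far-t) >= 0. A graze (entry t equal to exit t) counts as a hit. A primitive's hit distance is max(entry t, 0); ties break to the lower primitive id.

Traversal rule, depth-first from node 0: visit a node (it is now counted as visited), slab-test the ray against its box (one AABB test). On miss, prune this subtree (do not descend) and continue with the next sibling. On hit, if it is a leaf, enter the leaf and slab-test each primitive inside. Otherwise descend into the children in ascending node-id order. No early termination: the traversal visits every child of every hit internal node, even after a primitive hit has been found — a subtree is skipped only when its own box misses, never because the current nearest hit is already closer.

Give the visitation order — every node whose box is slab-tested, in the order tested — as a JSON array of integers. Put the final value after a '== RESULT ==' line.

Trace the traversal:
N0 x:[65/3,91/3] y:[58/3,97/3] z:[21,40] -> hit [65/3,91/3], descend [2, 13]
  N2 x:[65/3,80/3] y:[58/3,97/3] z:[21,27] -> hit [65/3,80/3], descend [4, 5]
    N4 x:[65/3,80/3] y:[85/3,97/3] z:[45/2,27] -> miss, prune
    N5 x:[70/3,80/3] y:[58/3,71/3] z:[21,47/2] -> hit [70/3,47/2], descend [11, 14]
      N11 x:[70/3,74/3] y:[58/3,62/3] z:[45/2,47/2] -> miss, prune
      N14 x:[71/3,80/3] y:[22,71/3] z:[21,47/2] -> miss, prune
  N13 x:[67/3,91/3] y:[59/3,31] z:[57/2,40] -> hit [57/2,91/3], descend [9, 10]
    N9 x:[77/3,91/3] y:[26,31] z:[29,40] -> hit [29,91/3], descend [6, 12]
      N6 x:[85/3,91/3] y:[29,31] z:[29,63/2] -> hit [29,91/3] leaf, test {P2@t=29}
      N12 x:[77/3,86/3] y:[26,30] z:[69/2,40] -> miss, prune
    N10 x:[67/3,28] y:[59/3,25] z:[57/2,37] -> miss, prune

Visited [0, 2, 4, 5, 11, 14, 13, 9, 6, 12, 10]. Tests: 11 box, 1 leaf. Nearest: P2.

== RESULT ==
[0, 2, 4, 5, 11, 14, 13, 9, 6, 12, 10]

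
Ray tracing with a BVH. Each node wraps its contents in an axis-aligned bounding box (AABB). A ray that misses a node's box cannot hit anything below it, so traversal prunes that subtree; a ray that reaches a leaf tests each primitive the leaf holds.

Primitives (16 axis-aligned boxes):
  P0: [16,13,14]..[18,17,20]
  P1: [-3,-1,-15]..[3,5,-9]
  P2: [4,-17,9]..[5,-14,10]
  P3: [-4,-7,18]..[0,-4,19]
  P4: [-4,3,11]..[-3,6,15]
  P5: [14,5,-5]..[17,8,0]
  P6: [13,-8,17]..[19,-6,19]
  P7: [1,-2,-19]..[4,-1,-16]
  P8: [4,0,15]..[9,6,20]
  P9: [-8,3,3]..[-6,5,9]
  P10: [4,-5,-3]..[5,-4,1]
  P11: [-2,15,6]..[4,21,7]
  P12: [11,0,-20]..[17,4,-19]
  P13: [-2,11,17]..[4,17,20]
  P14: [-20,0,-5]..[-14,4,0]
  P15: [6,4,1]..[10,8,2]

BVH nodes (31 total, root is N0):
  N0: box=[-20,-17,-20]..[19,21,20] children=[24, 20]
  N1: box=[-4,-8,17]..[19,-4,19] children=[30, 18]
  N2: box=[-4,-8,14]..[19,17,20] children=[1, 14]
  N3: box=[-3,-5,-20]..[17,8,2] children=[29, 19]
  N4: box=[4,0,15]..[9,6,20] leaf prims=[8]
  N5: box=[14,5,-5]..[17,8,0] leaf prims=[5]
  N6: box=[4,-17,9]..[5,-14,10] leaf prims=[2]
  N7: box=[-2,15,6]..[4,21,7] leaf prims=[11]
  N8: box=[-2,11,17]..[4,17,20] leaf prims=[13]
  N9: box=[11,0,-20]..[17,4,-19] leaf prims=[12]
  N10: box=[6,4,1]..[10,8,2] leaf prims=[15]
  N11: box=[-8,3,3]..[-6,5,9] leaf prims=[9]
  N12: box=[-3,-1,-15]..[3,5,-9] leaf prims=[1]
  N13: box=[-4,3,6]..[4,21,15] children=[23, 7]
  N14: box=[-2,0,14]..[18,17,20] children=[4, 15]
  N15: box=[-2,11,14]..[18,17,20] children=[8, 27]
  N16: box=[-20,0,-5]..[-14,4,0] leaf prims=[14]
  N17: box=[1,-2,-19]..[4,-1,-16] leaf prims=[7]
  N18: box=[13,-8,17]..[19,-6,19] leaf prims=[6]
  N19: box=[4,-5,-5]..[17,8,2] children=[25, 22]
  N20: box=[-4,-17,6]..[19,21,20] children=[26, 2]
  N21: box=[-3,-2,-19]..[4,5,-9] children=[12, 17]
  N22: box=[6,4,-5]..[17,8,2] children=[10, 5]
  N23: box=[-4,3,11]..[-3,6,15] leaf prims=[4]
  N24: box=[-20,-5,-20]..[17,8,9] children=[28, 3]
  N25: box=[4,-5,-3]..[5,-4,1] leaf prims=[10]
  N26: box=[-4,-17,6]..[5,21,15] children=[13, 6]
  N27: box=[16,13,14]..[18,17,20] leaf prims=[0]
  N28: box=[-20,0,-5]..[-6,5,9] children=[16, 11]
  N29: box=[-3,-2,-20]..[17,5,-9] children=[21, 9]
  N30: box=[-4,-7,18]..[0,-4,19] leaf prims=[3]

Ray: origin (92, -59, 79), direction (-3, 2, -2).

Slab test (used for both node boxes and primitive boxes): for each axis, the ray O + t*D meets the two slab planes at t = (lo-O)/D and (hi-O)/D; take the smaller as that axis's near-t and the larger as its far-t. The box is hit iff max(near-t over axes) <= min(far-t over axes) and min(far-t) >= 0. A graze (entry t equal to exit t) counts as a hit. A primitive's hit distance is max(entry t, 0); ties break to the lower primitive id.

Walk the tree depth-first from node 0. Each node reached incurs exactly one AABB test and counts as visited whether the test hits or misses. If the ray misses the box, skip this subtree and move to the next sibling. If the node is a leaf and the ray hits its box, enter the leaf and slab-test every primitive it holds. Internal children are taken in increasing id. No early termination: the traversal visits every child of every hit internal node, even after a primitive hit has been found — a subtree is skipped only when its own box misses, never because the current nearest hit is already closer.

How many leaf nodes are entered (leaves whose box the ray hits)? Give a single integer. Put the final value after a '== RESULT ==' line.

Trace the traversal:
N0 x:[73/3,112/3] y:[21,40] z:[59/2,99/2] -> hit [59/2,112/3], descend [20, 24]
  N20 x:[73/3,32] y:[21,40] z:[59/2,73/2] -> hit [59/2,32], descend [2, 26]
    N2 x:[73/3,32] y:[51/2,38] z:[59/2,65/2] -> hit [59/2,32], descend [1, 14]
      N1 x:[73/3,32] y:[51/2,55/2] z:[30,31] -> miss, prune
      N14 x:[74/3,94/3] y:[59/2,38] z:[59/2,65/2] -> hit [59/2,94/3], descend [4, 15]
        N4 x:[83/3,88/3] y:[59/2,65/2] z:[59/2,32] -> miss, prune
        N15 x:[74/3,94/3] y:[35,38] z:[59/2,65/2] -> miss, prune
    N26 x:[29,32] y:[21,40] z:[32,73/2] -> hit [32,32], descend [6, 13]
      N6 x:[29,88/3] y:[21,45/2] z:[69/2,35] -> miss, prune
      N13 x:[88/3,32] y:[31,40] z:[32,73/2] -> hit [32,32], descend [7, 23]
        N7 x:[88/3,94/3] y:[37,40] z:[36,73/2] -> miss, prune
        N23 x:[95/3,32] y:[31,65/2] z:[32,34] -> hit [32,32] leaf, test {P4@t=32}
  N24 x:[25,112/3] y:[27,67/2] z:[35,99/2] -> miss, prune

order=[0, 20, 2, 1, 14, 4, 15, 26, 6, 13, 7, 23, 24]  |boxes|=13  |leaves|=1  hit=P4

== RESULT ==
1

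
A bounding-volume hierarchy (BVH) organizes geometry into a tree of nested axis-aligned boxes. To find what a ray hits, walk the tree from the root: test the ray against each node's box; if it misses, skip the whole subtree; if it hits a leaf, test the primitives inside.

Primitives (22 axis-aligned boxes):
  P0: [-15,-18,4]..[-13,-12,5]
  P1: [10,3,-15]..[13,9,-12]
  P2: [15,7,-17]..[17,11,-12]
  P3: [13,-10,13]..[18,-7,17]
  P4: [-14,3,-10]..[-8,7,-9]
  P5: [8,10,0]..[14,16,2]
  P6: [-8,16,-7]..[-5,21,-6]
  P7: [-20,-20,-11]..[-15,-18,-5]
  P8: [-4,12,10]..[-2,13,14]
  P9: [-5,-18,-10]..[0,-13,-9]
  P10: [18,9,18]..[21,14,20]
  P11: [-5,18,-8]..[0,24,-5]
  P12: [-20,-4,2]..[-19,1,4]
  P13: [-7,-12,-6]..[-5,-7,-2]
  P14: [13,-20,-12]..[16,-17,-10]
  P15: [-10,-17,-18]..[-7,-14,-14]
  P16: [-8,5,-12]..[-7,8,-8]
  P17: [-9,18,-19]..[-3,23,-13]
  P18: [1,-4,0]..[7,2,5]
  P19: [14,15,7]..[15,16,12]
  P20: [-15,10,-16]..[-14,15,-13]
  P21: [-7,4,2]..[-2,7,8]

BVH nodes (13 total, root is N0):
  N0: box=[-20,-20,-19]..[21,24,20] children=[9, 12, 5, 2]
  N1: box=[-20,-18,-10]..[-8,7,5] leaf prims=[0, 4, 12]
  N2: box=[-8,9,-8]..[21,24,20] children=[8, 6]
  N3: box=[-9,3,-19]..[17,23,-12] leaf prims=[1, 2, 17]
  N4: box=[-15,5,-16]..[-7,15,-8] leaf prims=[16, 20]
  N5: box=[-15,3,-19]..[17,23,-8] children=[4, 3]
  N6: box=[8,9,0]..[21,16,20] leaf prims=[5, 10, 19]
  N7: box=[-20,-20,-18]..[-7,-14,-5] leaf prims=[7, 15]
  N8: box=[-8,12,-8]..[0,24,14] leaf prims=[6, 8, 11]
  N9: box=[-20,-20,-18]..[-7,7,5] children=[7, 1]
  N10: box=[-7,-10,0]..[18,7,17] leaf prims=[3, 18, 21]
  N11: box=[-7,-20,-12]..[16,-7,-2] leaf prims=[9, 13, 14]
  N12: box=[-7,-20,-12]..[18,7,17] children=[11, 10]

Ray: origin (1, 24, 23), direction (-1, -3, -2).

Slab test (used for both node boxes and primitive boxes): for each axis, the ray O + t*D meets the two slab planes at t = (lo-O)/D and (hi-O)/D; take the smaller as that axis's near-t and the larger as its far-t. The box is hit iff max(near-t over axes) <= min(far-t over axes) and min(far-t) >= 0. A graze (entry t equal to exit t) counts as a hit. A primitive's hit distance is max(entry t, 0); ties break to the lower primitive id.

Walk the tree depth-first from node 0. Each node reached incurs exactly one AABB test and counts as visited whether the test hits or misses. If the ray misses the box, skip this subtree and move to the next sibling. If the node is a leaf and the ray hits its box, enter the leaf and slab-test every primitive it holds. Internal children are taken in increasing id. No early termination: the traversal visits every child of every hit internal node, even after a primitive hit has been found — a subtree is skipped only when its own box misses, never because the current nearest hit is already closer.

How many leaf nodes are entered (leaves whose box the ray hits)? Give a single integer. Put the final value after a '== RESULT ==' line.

Trace the traversal:
N0 x:[-20,21] y:[0,44/3] z:[3/2,21] -> hit [3/2,44/3], descend [2, 5, 9, 12]
  N2 x:[-20,9] y:[0,5] z:[3/2,31/2] -> hit [3/2,5], descend [6, 8]
    N6 x:[-20,-7] y:[8/3,5] z:[3/2,23/2] -> miss, prune
    N8 x:[1,9] y:[0,4] z:[9/2,31/2] -> miss, prune
  N5 x:[-16,16] y:[1/3,7] z:[31/2,21] -> miss, prune
  N9 x:[8,21] y:[17/3,44/3] z:[9,41/2] -> hit [9,44/3], descend [1, 7]
    N1 x:[9,21] y:[17/3,14] z:[9,33/2] -> hit [9,14] leaf, test {P0(miss), P4(miss), P12(miss)}
    N7 x:[8,21] y:[38/3,44/3] z:[14,41/2] -> hit [14,44/3] leaf, test {P7(miss), P15(miss)}
  N12 x:[-17,8] y:[17/3,44/3] z:[3,35/2] -> hit [17/3,8], descend [10, 11]
    N10 x:[-17,8] y:[17/3,34/3] z:[3,23/2] -> hit [17/3,8] leaf, test {P3(miss), P18(miss), P21(miss)}
    N11 x:[-15,8] y:[31/3,44/3] z:[25/2,35/2] -> miss, prune

Visited [0, 2, 6, 8, 5, 9, 1, 7, 12, 10, 11]. Tests: 11 box, 3 leaf. Nearest: miss.

== RESULT ==
3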